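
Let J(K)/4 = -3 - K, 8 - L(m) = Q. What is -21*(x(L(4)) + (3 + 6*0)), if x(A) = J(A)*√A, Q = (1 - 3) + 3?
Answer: -63 + 840*√7 ≈ 2159.4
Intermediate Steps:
Q = 1 (Q = -2 + 3 = 1)
L(m) = 7 (L(m) = 8 - 1*1 = 8 - 1 = 7)
J(K) = -12 - 4*K (J(K) = 4*(-3 - K) = -12 - 4*K)
x(A) = √A*(-12 - 4*A) (x(A) = (-12 - 4*A)*√A = √A*(-12 - 4*A))
-21*(x(L(4)) + (3 + 6*0)) = -21*(4*√7*(-3 - 1*7) + (3 + 6*0)) = -21*(4*√7*(-3 - 7) + (3 + 0)) = -21*(4*√7*(-10) + 3) = -21*(-40*√7 + 3) = -21*(3 - 40*√7) = -63 + 840*√7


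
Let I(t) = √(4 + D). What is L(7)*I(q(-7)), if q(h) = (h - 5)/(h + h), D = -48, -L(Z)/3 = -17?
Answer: 102*I*√11 ≈ 338.3*I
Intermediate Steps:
L(Z) = 51 (L(Z) = -3*(-17) = 51)
q(h) = (-5 + h)/(2*h) (q(h) = (-5 + h)/((2*h)) = (-5 + h)*(1/(2*h)) = (-5 + h)/(2*h))
I(t) = 2*I*√11 (I(t) = √(4 - 48) = √(-44) = 2*I*√11)
L(7)*I(q(-7)) = 51*(2*I*√11) = 102*I*√11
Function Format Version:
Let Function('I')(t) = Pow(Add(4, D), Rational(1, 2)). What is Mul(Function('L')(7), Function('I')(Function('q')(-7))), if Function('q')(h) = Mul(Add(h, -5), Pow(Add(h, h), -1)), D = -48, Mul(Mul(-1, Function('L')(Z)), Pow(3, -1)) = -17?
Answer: Mul(102, I, Pow(11, Rational(1, 2))) ≈ Mul(338.30, I)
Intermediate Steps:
Function('L')(Z) = 51 (Function('L')(Z) = Mul(-3, -17) = 51)
Function('q')(h) = Mul(Rational(1, 2), Pow(h, -1), Add(-5, h)) (Function('q')(h) = Mul(Add(-5, h), Pow(Mul(2, h), -1)) = Mul(Add(-5, h), Mul(Rational(1, 2), Pow(h, -1))) = Mul(Rational(1, 2), Pow(h, -1), Add(-5, h)))
Function('I')(t) = Mul(2, I, Pow(11, Rational(1, 2))) (Function('I')(t) = Pow(Add(4, -48), Rational(1, 2)) = Pow(-44, Rational(1, 2)) = Mul(2, I, Pow(11, Rational(1, 2))))
Mul(Function('L')(7), Function('I')(Function('q')(-7))) = Mul(51, Mul(2, I, Pow(11, Rational(1, 2)))) = Mul(102, I, Pow(11, Rational(1, 2)))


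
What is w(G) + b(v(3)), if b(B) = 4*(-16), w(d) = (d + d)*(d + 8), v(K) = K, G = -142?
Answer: 37992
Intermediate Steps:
w(d) = 2*d*(8 + d) (w(d) = (2*d)*(8 + d) = 2*d*(8 + d))
b(B) = -64
w(G) + b(v(3)) = 2*(-142)*(8 - 142) - 64 = 2*(-142)*(-134) - 64 = 38056 - 64 = 37992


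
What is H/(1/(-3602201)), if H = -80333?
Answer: 289375612933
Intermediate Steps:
H/(1/(-3602201)) = -80333/(1/(-3602201)) = -80333/(-1/3602201) = -80333*(-3602201) = 289375612933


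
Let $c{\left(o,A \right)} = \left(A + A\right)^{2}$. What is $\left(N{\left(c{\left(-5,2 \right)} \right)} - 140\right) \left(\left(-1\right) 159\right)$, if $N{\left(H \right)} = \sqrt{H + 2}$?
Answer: $22260 - 477 \sqrt{2} \approx 21585.0$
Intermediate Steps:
$c{\left(o,A \right)} = 4 A^{2}$ ($c{\left(o,A \right)} = \left(2 A\right)^{2} = 4 A^{2}$)
$N{\left(H \right)} = \sqrt{2 + H}$
$\left(N{\left(c{\left(-5,2 \right)} \right)} - 140\right) \left(\left(-1\right) 159\right) = \left(\sqrt{2 + 4 \cdot 2^{2}} - 140\right) \left(\left(-1\right) 159\right) = \left(\sqrt{2 + 4 \cdot 4} - 140\right) \left(-159\right) = \left(\sqrt{2 + 16} - 140\right) \left(-159\right) = \left(\sqrt{18} - 140\right) \left(-159\right) = \left(3 \sqrt{2} - 140\right) \left(-159\right) = \left(-140 + 3 \sqrt{2}\right) \left(-159\right) = 22260 - 477 \sqrt{2}$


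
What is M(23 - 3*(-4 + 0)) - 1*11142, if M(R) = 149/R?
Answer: -389821/35 ≈ -11138.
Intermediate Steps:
M(23 - 3*(-4 + 0)) - 1*11142 = 149/(23 - 3*(-4 + 0)) - 1*11142 = 149/(23 - 3*(-4)) - 11142 = 149/(23 + 12) - 11142 = 149/35 - 11142 = -389821/35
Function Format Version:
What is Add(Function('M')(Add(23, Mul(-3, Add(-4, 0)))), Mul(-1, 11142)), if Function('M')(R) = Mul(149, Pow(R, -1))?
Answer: Rational(-389821, 35) ≈ -11138.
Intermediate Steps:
Add(Function('M')(Add(23, Mul(-3, Add(-4, 0)))), Mul(-1, 11142)) = Add(Mul(149, Pow(Add(23, Mul(-3, Add(-4, 0))), -1)), Mul(-1, 11142)) = Add(Mul(149, Pow(Add(23, Mul(-3, -4)), -1)), -11142) = Add(Mul(149, Pow(Add(23, 12), -1)), -11142) = Add(Mul(149, Pow(35, -1)), -11142) = Add(Mul(149, Rational(1, 35)), -11142) = Add(Rational(149, 35), -11142) = Rational(-389821, 35)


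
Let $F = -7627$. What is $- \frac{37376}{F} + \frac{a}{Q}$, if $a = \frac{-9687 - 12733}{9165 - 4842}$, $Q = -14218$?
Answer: $\frac{1148732467502}{234394542789} \approx 4.9008$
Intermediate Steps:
$a = - \frac{22420}{4323} \approx -5.1862$
$- \frac{37376}{F} + \frac{a}{Q} = - \frac{37376}{-7627} - \frac{22420}{4323 \left(-14218\right)} = \left(-37376\right) \left(- \frac{1}{7627}\right) - - \frac{11210}{30732207} = \frac{37376}{7627} + \frac{11210}{30732207} = \frac{1148732467502}{234394542789}$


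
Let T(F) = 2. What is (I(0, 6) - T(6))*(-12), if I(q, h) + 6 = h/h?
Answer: 84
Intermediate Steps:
I(q, h) = -5 (I(q, h) = -6 + h/h = -6 + 1 = -5)
(I(0, 6) - T(6))*(-12) = (-5 - 1*2)*(-12) = (-5 - 2)*(-12) = -7*(-12) = 84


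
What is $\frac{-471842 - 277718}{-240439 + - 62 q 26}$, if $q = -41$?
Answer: $\frac{749560}{174347} \approx 4.2992$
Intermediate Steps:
$\frac{-471842 - 277718}{-240439 + - 62 q 26} = \frac{-471842 - 277718}{-240439 + \left(-62\right) \left(-41\right) 26} = - \frac{749560}{-240439 + 2542 \cdot 26} = - \frac{749560}{-240439 + 66092} = - \frac{749560}{-174347} = \left(-749560\right) \left(- \frac{1}{174347}\right) = \frac{749560}{174347}$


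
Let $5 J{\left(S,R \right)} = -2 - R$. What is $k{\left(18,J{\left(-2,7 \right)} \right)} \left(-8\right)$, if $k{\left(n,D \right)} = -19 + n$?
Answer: $8$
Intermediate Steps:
$J{\left(S,R \right)} = - \frac{2}{5} - \frac{R}{5}$ ($J{\left(S,R \right)} = \frac{-2 - R}{5} = - \frac{2}{5} - \frac{R}{5}$)
$k{\left(18,J{\left(-2,7 \right)} \right)} \left(-8\right) = \left(-19 + 18\right) \left(-8\right) = \left(-1\right) \left(-8\right) = 8$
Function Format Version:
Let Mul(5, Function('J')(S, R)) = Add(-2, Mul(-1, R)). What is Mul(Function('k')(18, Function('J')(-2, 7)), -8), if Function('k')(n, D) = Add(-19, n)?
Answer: 8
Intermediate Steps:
Function('J')(S, R) = Add(Rational(-2, 5), Mul(Rational(-1, 5), R)) (Function('J')(S, R) = Mul(Rational(1, 5), Add(-2, Mul(-1, R))) = Add(Rational(-2, 5), Mul(Rational(-1, 5), R)))
Mul(Function('k')(18, Function('J')(-2, 7)), -8) = Mul(Add(-19, 18), -8) = Mul(-1, -8) = 8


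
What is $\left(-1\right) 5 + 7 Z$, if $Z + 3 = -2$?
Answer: $-40$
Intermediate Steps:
$Z = -5$ ($Z = -3 - 2 = -5$)
$\left(-1\right) 5 + 7 Z = \left(-1\right) 5 + 7 \left(-5\right) = -5 - 35 = -40$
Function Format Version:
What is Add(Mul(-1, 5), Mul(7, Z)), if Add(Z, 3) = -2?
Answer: -40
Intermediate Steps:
Z = -5 (Z = Add(-3, -2) = -5)
Add(Mul(-1, 5), Mul(7, Z)) = Add(Mul(-1, 5), Mul(7, -5)) = Add(-5, -35) = -40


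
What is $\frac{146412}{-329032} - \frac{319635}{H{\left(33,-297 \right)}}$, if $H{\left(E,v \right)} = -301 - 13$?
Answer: $\frac{6570260622}{6457253} \approx 1017.5$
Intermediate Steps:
$H{\left(E,v \right)} = -314$ ($H{\left(E,v \right)} = -301 - 13 = -314$)
$\frac{146412}{-329032} - \frac{319635}{H{\left(33,-297 \right)}} = \frac{146412}{-329032} - \frac{319635}{-314} = 146412 \left(- \frac{1}{329032}\right) - - \frac{319635}{314} = - \frac{36603}{82258} + \frac{319635}{314} = \frac{6570260622}{6457253}$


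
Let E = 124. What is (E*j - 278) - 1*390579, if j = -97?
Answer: -402885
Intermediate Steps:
(E*j - 278) - 1*390579 = (124*(-97) - 278) - 1*390579 = (-12028 - 278) - 390579 = -12306 - 390579 = -402885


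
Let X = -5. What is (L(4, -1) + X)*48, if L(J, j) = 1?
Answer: -192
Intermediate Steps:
(L(4, -1) + X)*48 = (1 - 5)*48 = -4*48 = -192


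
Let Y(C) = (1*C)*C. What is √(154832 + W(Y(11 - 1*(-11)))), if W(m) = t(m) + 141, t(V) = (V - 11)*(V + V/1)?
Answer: 3*√68093 ≈ 782.84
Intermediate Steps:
Y(C) = C² (Y(C) = C*C = C²)
t(V) = 2*V*(-11 + V) (t(V) = (-11 + V)*(V + V*1) = (-11 + V)*(V + V) = (-11 + V)*(2*V) = 2*V*(-11 + V))
W(m) = 141 + 2*m*(-11 + m) (W(m) = 2*m*(-11 + m) + 141 = 141 + 2*m*(-11 + m))
√(154832 + W(Y(11 - 1*(-11)))) = √(154832 + (141 + 2*(11 - 1*(-11))²*(-11 + (11 - 1*(-11))²))) = √(154832 + (141 + 2*(11 + 11)²*(-11 + (11 + 11)²))) = √(154832 + (141 + 2*22²*(-11 + 22²))) = √(154832 + (141 + 2*484*(-11 + 484))) = √(154832 + (141 + 2*484*473)) = √(154832 + (141 + 457864)) = √(154832 + 458005) = √612837 = 3*√68093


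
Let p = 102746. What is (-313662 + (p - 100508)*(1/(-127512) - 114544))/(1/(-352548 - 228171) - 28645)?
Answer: 1055864238980745793/117840184735504 ≈ 8960.1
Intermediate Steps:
(-313662 + (p - 100508)*(1/(-127512) - 114544))/(1/(-352548 - 228171) - 28645) = (-313662 + (102746 - 100508)*(1/(-127512) - 114544))/(1/(-352548 - 228171) - 28645) = (-313662 + 2238*(-1/127512 - 114544))/(1/(-580719) - 28645) = (-313662 + 2238*(-14605734529/127512))/(-1/580719 - 28645) = (-313662 - 5447938979317/21252)/(-16634695756/580719) = -5454604924141/21252*(-580719/16634695756) = 1055864238980745793/117840184735504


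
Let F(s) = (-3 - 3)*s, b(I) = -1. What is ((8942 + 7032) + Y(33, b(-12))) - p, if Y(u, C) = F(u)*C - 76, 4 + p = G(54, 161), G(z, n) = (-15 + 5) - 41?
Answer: 16151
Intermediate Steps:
F(s) = -6*s
G(z, n) = -51 (G(z, n) = -10 - 41 = -51)
p = -55 (p = -4 - 51 = -55)
Y(u, C) = -76 - 6*C*u (Y(u, C) = (-6*u)*C - 76 = -6*C*u - 76 = -76 - 6*C*u)
((8942 + 7032) + Y(33, b(-12))) - p = ((8942 + 7032) + (-76 - 6*(-1)*33)) - 1*(-55) = (15974 + (-76 + 198)) + 55 = (15974 + 122) + 55 = 16096 + 55 = 16151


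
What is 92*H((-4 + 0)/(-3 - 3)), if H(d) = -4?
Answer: -368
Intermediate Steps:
92*H((-4 + 0)/(-3 - 3)) = 92*(-4) = -368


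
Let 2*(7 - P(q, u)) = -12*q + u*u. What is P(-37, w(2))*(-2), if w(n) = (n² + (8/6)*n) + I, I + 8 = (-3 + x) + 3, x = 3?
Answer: 3895/9 ≈ 432.78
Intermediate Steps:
I = -5 (I = -8 + ((-3 + 3) + 3) = -8 + (0 + 3) = -8 + 3 = -5)
w(n) = -5 + n² + 4*n/3 (w(n) = (n² + (8/6)*n) - 5 = (n² + (8*(⅙))*n) - 5 = (n² + 4*n/3) - 5 = -5 + n² + 4*n/3)
P(q, u) = 7 + 6*q - u²/2 (P(q, u) = 7 - (-12*q + u*u)/2 = 7 - (-12*q + u²)/2 = 7 - (u² - 12*q)/2 = 7 + (6*q - u²/2) = 7 + 6*q - u²/2)
P(-37, w(2))*(-2) = (7 + 6*(-37) - (-5 + 2² + (4/3)*2)²/2)*(-2) = (7 - 222 - (-5 + 4 + 8/3)²/2)*(-2) = (7 - 222 - (5/3)²/2)*(-2) = (7 - 222 - ½*25/9)*(-2) = (7 - 222 - 25/18)*(-2) = -3895/18*(-2) = 3895/9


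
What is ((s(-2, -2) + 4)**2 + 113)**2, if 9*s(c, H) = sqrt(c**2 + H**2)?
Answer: 109390321/6561 + 334624*sqrt(2)/729 ≈ 17322.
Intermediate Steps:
s(c, H) = sqrt(H**2 + c**2)/9 (s(c, H) = sqrt(c**2 + H**2)/9 = sqrt(H**2 + c**2)/9)
((s(-2, -2) + 4)**2 + 113)**2 = ((sqrt((-2)**2 + (-2)**2)/9 + 4)**2 + 113)**2 = ((sqrt(4 + 4)/9 + 4)**2 + 113)**2 = ((sqrt(8)/9 + 4)**2 + 113)**2 = (((2*sqrt(2))/9 + 4)**2 + 113)**2 = ((2*sqrt(2)/9 + 4)**2 + 113)**2 = ((4 + 2*sqrt(2)/9)**2 + 113)**2 = (113 + (4 + 2*sqrt(2)/9)**2)**2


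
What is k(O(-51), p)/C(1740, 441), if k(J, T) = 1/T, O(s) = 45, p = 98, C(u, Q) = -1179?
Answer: -1/115542 ≈ -8.6549e-6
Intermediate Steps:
k(O(-51), p)/C(1740, 441) = 1/(98*(-1179)) = (1/98)*(-1/1179) = -1/115542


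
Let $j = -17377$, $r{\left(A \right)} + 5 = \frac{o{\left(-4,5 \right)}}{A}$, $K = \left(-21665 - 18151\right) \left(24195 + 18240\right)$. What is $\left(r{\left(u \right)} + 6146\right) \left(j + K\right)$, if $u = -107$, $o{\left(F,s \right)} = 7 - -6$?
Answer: $- \frac{1110198365499938}{107} \approx -1.0376 \cdot 10^{13}$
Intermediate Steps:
$K = -1689591960$ ($K = \left(-39816\right) 42435 = -1689591960$)
$o{\left(F,s \right)} = 13$ ($o{\left(F,s \right)} = 7 + 6 = 13$)
$r{\left(A \right)} = -5 + \frac{13}{A}$
$\left(r{\left(u \right)} + 6146\right) \left(j + K\right) = \left(\left(-5 + \frac{13}{-107}\right) + 6146\right) \left(-17377 - 1689591960\right) = \left(\left(-5 + 13 \left(- \frac{1}{107}\right)\right) + 6146\right) \left(-1689609337\right) = \left(\left(-5 - \frac{13}{107}\right) + 6146\right) \left(-1689609337\right) = \left(- \frac{548}{107} + 6146\right) \left(-1689609337\right) = \frac{657074}{107} \left(-1689609337\right) = - \frac{1110198365499938}{107}$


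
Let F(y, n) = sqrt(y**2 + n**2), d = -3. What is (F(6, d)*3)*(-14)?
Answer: -126*sqrt(5) ≈ -281.74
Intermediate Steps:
F(y, n) = sqrt(n**2 + y**2)
(F(6, d)*3)*(-14) = (sqrt((-3)**2 + 6**2)*3)*(-14) = (sqrt(9 + 36)*3)*(-14) = (sqrt(45)*3)*(-14) = ((3*sqrt(5))*3)*(-14) = (9*sqrt(5))*(-14) = -126*sqrt(5)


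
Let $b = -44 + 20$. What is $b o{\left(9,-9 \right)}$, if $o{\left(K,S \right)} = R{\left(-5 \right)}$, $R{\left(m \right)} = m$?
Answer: $120$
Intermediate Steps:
$o{\left(K,S \right)} = -5$
$b = -24$
$b o{\left(9,-9 \right)} = \left(-24\right) \left(-5\right) = 120$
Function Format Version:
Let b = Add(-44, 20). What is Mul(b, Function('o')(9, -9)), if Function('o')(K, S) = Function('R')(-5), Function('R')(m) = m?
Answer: 120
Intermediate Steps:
Function('o')(K, S) = -5
b = -24
Mul(b, Function('o')(9, -9)) = Mul(-24, -5) = 120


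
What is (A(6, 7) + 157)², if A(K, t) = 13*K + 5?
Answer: 57600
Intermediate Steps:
A(K, t) = 5 + 13*K
(A(6, 7) + 157)² = ((5 + 13*6) + 157)² = ((5 + 78) + 157)² = (83 + 157)² = 240² = 57600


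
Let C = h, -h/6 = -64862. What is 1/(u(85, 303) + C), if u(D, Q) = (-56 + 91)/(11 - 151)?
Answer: 4/1556687 ≈ 2.5696e-6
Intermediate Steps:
h = 389172 (h = -6*(-64862) = 389172)
C = 389172
u(D, Q) = -1/4 (u(D, Q) = 35/(-140) = 35*(-1/140) = -1/4)
1/(u(85, 303) + C) = 1/(-1/4 + 389172) = 1/(1556687/4) = 4/1556687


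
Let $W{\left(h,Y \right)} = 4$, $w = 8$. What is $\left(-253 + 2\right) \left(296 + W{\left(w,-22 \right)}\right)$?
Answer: $-75300$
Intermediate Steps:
$\left(-253 + 2\right) \left(296 + W{\left(w,-22 \right)}\right) = \left(-253 + 2\right) \left(296 + 4\right) = \left(-251\right) 300 = -75300$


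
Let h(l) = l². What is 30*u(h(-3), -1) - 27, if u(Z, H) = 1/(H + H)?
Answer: -42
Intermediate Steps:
u(Z, H) = 1/(2*H)
30*u(h(-3), -1) - 27 = 30*((½)/(-1)) - 27 = 30*((½)*(-1)) - 27 = 30*(-½) - 27 = -15 - 27 = -42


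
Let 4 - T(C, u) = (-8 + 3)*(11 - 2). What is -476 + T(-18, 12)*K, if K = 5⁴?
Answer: 30149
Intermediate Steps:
K = 625
T(C, u) = 49 (T(C, u) = 4 - (-8 + 3)*(11 - 2) = 4 - (-5)*9 = 4 - 1*(-45) = 4 + 45 = 49)
-476 + T(-18, 12)*K = -476 + 49*625 = -476 + 30625 = 30149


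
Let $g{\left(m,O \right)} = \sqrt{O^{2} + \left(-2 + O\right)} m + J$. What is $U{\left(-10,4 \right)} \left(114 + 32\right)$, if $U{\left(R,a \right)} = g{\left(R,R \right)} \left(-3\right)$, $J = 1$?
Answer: $-438 + 8760 \sqrt{22} \approx 40650.0$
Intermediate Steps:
$g{\left(m,O \right)} = 1 + m \sqrt{-2 + O + O^{2}}$ ($g{\left(m,O \right)} = \sqrt{O^{2} + \left(-2 + O\right)} m + 1 = \sqrt{-2 + O + O^{2}} m + 1 = m \sqrt{-2 + O + O^{2}} + 1 = 1 + m \sqrt{-2 + O + O^{2}}$)
$U{\left(R,a \right)} = -3 - 3 R \sqrt{-2 + R + R^{2}}$ ($U{\left(R,a \right)} = \left(1 + R \sqrt{-2 + R + R^{2}}\right) \left(-3\right) = -3 - 3 R \sqrt{-2 + R + R^{2}}$)
$U{\left(-10,4 \right)} \left(114 + 32\right) = \left(-3 - - 30 \sqrt{-2 - 10 + \left(-10\right)^{2}}\right) \left(114 + 32\right) = \left(-3 - - 30 \sqrt{-2 - 10 + 100}\right) 146 = \left(-3 - - 30 \sqrt{88}\right) 146 = \left(-3 - - 30 \cdot 2 \sqrt{22}\right) 146 = \left(-3 + 60 \sqrt{22}\right) 146 = -438 + 8760 \sqrt{22}$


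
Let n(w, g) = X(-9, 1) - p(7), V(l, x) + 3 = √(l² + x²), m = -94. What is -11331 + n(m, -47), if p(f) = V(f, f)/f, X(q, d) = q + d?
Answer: -79370/7 - √2 ≈ -11340.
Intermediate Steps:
X(q, d) = d + q
V(l, x) = -3 + √(l² + x²)
p(f) = (-3 + √2*√(f²))/f (p(f) = (-3 + √(f² + f²))/f = (-3 + √(2*f²))/f = (-3 + √2*√(f²))/f)
n(w, g) = -53/7 - √2 (n(w, g) = (1 - 9) - (-3 + √2*√(7²))/7 = -8 - (-3 + √2*√49)/7 = -8 - (-3 + √2*7)/7 = -8 - (-3 + 7*√2)/7 = -8 - (-3/7 + √2) = -8 + (3/7 - √2) = -53/7 - √2)
-11331 + n(m, -47) = -11331 + (-53/7 - √2) = -79370/7 - √2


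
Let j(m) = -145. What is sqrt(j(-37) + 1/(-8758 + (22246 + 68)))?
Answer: I*sqrt(6661482791)/6778 ≈ 12.042*I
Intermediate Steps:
sqrt(j(-37) + 1/(-8758 + (22246 + 68))) = sqrt(-145 + 1/(-8758 + (22246 + 68))) = sqrt(-145 + 1/(-8758 + 22314)) = sqrt(-145 + 1/13556) = sqrt(-1965619/13556) = I*sqrt(6661482791)/6778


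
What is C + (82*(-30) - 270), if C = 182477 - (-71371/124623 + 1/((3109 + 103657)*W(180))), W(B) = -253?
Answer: 605082690547434719/3366291302154 ≈ 1.7975e+5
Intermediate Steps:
C = 614272665802315139/3366291302154 (C = 182477 - (-71371/124623 + 1/((3109 + 103657)*(-253))) = 182477 - (-71371*1/124623 - 1/253/106766) = 182477 - (-71371/124623 + (1/106766)*(-1/253)) = 182477 - (-71371/124623 - 1/27011798) = 182477 - 1*(-1927859159681/3366291302154) = 182477 + 1927859159681/3366291302154 = 614272665802315139/3366291302154 ≈ 1.8248e+5)
C + (82*(-30) - 270) = 614272665802315139/3366291302154 + (82*(-30) - 270) = 614272665802315139/3366291302154 + (-2460 - 270) = 614272665802315139/3366291302154 - 2730 = 605082690547434719/3366291302154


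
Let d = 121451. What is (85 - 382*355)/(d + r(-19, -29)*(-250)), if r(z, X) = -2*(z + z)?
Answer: -135525/102451 ≈ -1.3228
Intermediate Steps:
r(z, X) = -4*z
(85 - 382*355)/(d + r(-19, -29)*(-250)) = (85 - 382*355)/(121451 - 4*(-19)*(-250)) = (85 - 135610)/(121451 + 76*(-250)) = -135525/(121451 - 19000) = -135525/102451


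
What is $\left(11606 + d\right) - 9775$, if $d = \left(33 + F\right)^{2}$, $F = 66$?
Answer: $11632$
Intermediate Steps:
$d = 9801$ ($d = \left(33 + 66\right)^{2} = 99^{2} = 9801$)
$\left(11606 + d\right) - 9775 = \left(11606 + 9801\right) - 9775 = 21407 - 9775 = 11632$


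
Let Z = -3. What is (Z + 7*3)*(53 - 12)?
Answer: 738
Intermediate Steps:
(Z + 7*3)*(53 - 12) = (-3 + 7*3)*(53 - 12) = (-3 + 21)*41 = 18*41 = 738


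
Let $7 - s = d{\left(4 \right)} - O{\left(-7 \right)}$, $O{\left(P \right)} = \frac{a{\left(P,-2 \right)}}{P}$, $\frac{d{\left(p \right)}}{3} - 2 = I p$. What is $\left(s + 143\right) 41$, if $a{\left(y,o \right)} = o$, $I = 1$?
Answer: $\frac{37966}{7} \approx 5423.7$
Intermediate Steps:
$d{\left(p \right)} = 6 + 3 p$ ($d{\left(p \right)} = 6 + 3 \cdot 1 p = 6 + 3 p$)
$O{\left(P \right)} = - \frac{2}{P}$
$s = - \frac{75}{7}$ ($s = 7 - \left(\left(6 + 3 \cdot 4\right) - - \frac{2}{-7}\right) = 7 - \left(\left(6 + 12\right) - \left(-2\right) \left(- \frac{1}{7}\right)\right) = 7 - \left(18 - \frac{2}{7}\right) = 7 - \frac{124}{7} = - \frac{75}{7} \approx -10.714$)
$\left(s + 143\right) 41 = \left(- \frac{75}{7} + 143\right) 41 = \frac{926}{7} \cdot 41 = \frac{37966}{7}$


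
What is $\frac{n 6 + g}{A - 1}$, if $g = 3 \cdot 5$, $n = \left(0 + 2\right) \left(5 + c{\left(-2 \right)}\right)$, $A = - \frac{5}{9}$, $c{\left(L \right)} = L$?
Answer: $- \frac{459}{14} \approx -32.786$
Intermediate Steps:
$A = - \frac{5}{9}$ ($A = \left(-5\right) \frac{1}{9} = - \frac{5}{9} \approx -0.55556$)
$n = 6$ ($n = \left(0 + 2\right) \left(5 - 2\right) = 2 \cdot 3 = 6$)
$g = 15$
$\frac{n 6 + g}{A - 1} = \frac{6 \cdot 6 + 15}{- \frac{5}{9} - 1} = \frac{36 + 15}{- \frac{14}{9}} = 51 \left(- \frac{9}{14}\right) = - \frac{459}{14}$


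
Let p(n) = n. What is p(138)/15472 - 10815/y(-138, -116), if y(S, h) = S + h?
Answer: 41841183/982472 ≈ 42.588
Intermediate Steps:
p(138)/15472 - 10815/y(-138, -116) = 138/15472 - 10815/(-138 - 116) = 138*(1/15472) - 10815/(-254) = 69/7736 - 10815*(-1/254) = 69/7736 + 10815/254 = 41841183/982472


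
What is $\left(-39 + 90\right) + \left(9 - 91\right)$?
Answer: $-31$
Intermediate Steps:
$\left(-39 + 90\right) + \left(9 - 91\right) = 51 - 82 = -31$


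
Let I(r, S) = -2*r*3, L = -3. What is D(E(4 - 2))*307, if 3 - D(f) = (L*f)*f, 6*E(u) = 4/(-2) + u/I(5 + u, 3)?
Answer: 5441575/5292 ≈ 1028.3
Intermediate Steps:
I(r, S) = -6*r
E(u) = -⅓ + u/(6*(-30 - 6*u)) (E(u) = (4/(-2) + u/((-6*(5 + u))))/6 = (4*(-½) + u/(-30 - 6*u))/6 = (-2 + u/(-30 - 6*u))/6 = -⅓ + u/(6*(-30 - 6*u)))
D(f) = 3 + 3*f² (D(f) = 3 - (-3*f)*f = 3 - (-3)*f² = 3 + 3*f²)
D(E(4 - 2))*307 = (3 + 3*((60 + 13*(4 - 2))/(36*(-5 - (4 - 2))))²)*307 = (3 + 3*((60 + 13*2)/(36*(-5 - 1*2)))²)*307 = (3 + 3*((60 + 26)/(36*(-5 - 2)))²)*307 = (3 + 3*((1/36)*86/(-7))²)*307 = (3 + 3*((1/36)*(-⅐)*86)²)*307 = (3 + 3*(-43/126)²)*307 = (3 + 3*(1849/15876))*307 = (3 + 1849/5292)*307 = (17725/5292)*307 = 5441575/5292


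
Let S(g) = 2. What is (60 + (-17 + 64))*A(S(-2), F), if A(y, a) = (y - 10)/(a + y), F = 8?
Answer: -428/5 ≈ -85.600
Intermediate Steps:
A(y, a) = (-10 + y)/(a + y)
(60 + (-17 + 64))*A(S(-2), F) = (60 + (-17 + 64))*((-10 + 2)/(8 + 2)) = (60 + 47)*(-8/10) = 107*((1/10)*(-8)) = 107*(-4/5) = -428/5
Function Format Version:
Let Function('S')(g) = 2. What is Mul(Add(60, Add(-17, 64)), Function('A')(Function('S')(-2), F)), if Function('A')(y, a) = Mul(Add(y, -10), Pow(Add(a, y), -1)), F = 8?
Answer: Rational(-428, 5) ≈ -85.600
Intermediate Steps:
Function('A')(y, a) = Mul(Pow(Add(a, y), -1), Add(-10, y)) (Function('A')(y, a) = Mul(Add(-10, y), Pow(Add(a, y), -1)) = Mul(Pow(Add(a, y), -1), Add(-10, y)))
Mul(Add(60, Add(-17, 64)), Function('A')(Function('S')(-2), F)) = Mul(Add(60, Add(-17, 64)), Mul(Pow(Add(8, 2), -1), Add(-10, 2))) = Mul(Add(60, 47), Mul(Pow(10, -1), -8)) = Mul(107, Mul(Rational(1, 10), -8)) = Mul(107, Rational(-4, 5)) = Rational(-428, 5)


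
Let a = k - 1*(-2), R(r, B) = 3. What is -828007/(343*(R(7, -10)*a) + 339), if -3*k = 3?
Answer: -828007/1368 ≈ -605.27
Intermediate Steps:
k = -1 (k = -⅓*3 = -1)
a = 1 (a = -1 - 1*(-2) = -1 + 2 = 1)
-828007/(343*(R(7, -10)*a) + 339) = -828007/(343*(3*1) + 339) = -828007/(343*3 + 339) = -828007/(1029 + 339) = -828007/1368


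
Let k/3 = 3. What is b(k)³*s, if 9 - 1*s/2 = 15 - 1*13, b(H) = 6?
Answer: 3024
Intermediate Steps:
k = 9 (k = 3*3 = 9)
s = 14 (s = 18 - 2*(15 - 1*13) = 18 - 2*(15 - 13) = 18 - 2*2 = 18 - 4 = 14)
b(k)³*s = 6³*14 = 216*14 = 3024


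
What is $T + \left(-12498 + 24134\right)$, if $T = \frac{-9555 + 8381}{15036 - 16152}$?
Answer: $\frac{6493475}{558} \approx 11637.0$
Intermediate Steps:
$T = \frac{587}{558}$ ($T = - \frac{1174}{-1116} = \left(-1174\right) \left(- \frac{1}{1116}\right) = \frac{587}{558} \approx 1.052$)
$T + \left(-12498 + 24134\right) = \frac{587}{558} + \left(-12498 + 24134\right) = \frac{587}{558} + 11636 = \frac{6493475}{558}$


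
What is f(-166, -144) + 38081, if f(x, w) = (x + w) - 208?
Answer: 37563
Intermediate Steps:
f(x, w) = -208 + w + x (f(x, w) = (w + x) - 208 = -208 + w + x)
f(-166, -144) + 38081 = (-208 - 144 - 166) + 38081 = -518 + 38081 = 37563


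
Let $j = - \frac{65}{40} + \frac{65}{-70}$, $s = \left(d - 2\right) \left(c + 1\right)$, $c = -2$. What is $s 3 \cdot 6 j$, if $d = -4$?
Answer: $- \frac{3861}{14} \approx -275.79$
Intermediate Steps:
$s = 6$ ($s = \left(-4 - 2\right) \left(-2 + 1\right) = \left(-6\right) \left(-1\right) = 6$)
$j = - \frac{143}{56}$ ($j = \left(-65\right) \frac{1}{40} + 65 \left(- \frac{1}{70}\right) = - \frac{13}{8} - \frac{13}{14} = - \frac{143}{56} \approx -2.5536$)
$s 3 \cdot 6 j = 6 \cdot 3 \cdot 6 \left(- \frac{143}{56}\right) = 18 \cdot 6 \left(- \frac{143}{56}\right) = 108 \left(- \frac{143}{56}\right) = - \frac{3861}{14}$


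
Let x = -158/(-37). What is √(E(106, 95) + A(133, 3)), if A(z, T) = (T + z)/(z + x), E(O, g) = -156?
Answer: 2*I*√999664017/5079 ≈ 12.45*I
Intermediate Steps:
x = 158/37 (x = -158*(-1/37) = 158/37 ≈ 4.2703)
A(z, T) = (T + z)/(158/37 + z) (A(z, T) = (T + z)/(z + 158/37) = (T + z)/(158/37 + z))
√(E(106, 95) + A(133, 3)) = √(-156 + 37*(3 + 133)/(158 + 37*133)) = √(-156 + 37*136/(158 + 4921)) = √(-156 + 37*136/5079) = √(-156 + 37*(1/5079)*136) = √(-156 + 5032/5079) = √(-787292/5079) = 2*I*√999664017/5079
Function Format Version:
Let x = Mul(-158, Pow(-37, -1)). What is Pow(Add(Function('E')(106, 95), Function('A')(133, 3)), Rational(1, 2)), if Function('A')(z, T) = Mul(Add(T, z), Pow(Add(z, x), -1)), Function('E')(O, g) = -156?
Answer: Mul(Rational(2, 5079), I, Pow(999664017, Rational(1, 2))) ≈ Mul(12.450, I)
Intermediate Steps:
x = Rational(158, 37) (x = Mul(-158, Rational(-1, 37)) = Rational(158, 37) ≈ 4.2703)
Function('A')(z, T) = Mul(Pow(Add(Rational(158, 37), z), -1), Add(T, z)) (Function('A')(z, T) = Mul(Add(T, z), Pow(Add(z, Rational(158, 37)), -1)) = Mul(Add(T, z), Pow(Add(Rational(158, 37), z), -1)) = Mul(Pow(Add(Rational(158, 37), z), -1), Add(T, z)))
Pow(Add(Function('E')(106, 95), Function('A')(133, 3)), Rational(1, 2)) = Pow(Add(-156, Mul(37, Pow(Add(158, Mul(37, 133)), -1), Add(3, 133))), Rational(1, 2)) = Pow(Add(-156, Mul(37, Pow(Add(158, 4921), -1), 136)), Rational(1, 2)) = Pow(Add(-156, Mul(37, Pow(5079, -1), 136)), Rational(1, 2)) = Pow(Add(-156, Mul(37, Rational(1, 5079), 136)), Rational(1, 2)) = Pow(Add(-156, Rational(5032, 5079)), Rational(1, 2)) = Pow(Rational(-787292, 5079), Rational(1, 2)) = Mul(Rational(2, 5079), I, Pow(999664017, Rational(1, 2)))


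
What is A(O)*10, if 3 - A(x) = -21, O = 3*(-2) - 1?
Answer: 240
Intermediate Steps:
O = -7 (O = -6 - 1 = -7)
A(x) = 24 (A(x) = 3 - 1*(-21) = 3 + 21 = 24)
A(O)*10 = 24*10 = 240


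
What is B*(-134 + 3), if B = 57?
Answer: -7467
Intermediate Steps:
B*(-134 + 3) = 57*(-134 + 3) = 57*(-131) = -7467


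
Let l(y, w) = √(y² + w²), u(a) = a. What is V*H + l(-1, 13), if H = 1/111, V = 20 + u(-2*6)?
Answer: 8/111 + √170 ≈ 13.110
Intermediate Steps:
l(y, w) = √(w² + y²)
V = 8 (V = 20 - 2*6 = 20 - 12 = 8)
H = 1/111 ≈ 0.0090090
V*H + l(-1, 13) = 8*(1/111) + √(13² + (-1)²) = 8/111 + √(169 + 1) = 8/111 + √170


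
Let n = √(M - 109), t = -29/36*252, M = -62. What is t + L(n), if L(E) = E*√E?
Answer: -203 + 3*√3*19^(¾)*I^(3/2) ≈ -236.44 + 33.437*I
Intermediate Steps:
t = -203 (t = -29*1/36*252 = -29/36*252 = -203)
n = 3*I*√19 (n = √(-62 - 109) = √(-171) = 3*I*√19 ≈ 13.077*I)
L(E) = E^(3/2)
t + L(n) = -203 + (3*I*√19)^(3/2) = -203 + 3*√3*19^(¾)*I^(3/2)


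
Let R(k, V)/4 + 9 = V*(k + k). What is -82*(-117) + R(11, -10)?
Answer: 8678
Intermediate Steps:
R(k, V) = -36 + 8*V*k (R(k, V) = -36 + 4*(V*(k + k)) = -36 + 4*(V*(2*k)) = -36 + 4*(2*V*k) = -36 + 8*V*k)
-82*(-117) + R(11, -10) = -82*(-117) + (-36 + 8*(-10)*11) = 9594 + (-36 - 880) = 9594 - 916 = 8678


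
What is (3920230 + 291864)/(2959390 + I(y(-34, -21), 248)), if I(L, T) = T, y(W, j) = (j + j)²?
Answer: 2106047/1479819 ≈ 1.4232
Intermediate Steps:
y(W, j) = 4*j² (y(W, j) = (2*j)² = 4*j²)
(3920230 + 291864)/(2959390 + I(y(-34, -21), 248)) = (3920230 + 291864)/(2959390 + 248) = 4212094/2959638 = 4212094*(1/2959638) = 2106047/1479819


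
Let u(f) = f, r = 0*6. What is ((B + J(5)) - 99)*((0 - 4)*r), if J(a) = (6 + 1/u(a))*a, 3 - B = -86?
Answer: 0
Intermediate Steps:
r = 0
B = 89 (B = 3 - 1*(-86) = 3 + 86 = 89)
J(a) = a*(6 + 1/a) (J(a) = (6 + 1/a)*a = a*(6 + 1/a))
((B + J(5)) - 99)*((0 - 4)*r) = ((89 + (1 + 6*5)) - 99)*((0 - 4)*0) = ((89 + (1 + 30)) - 99)*(-4*0) = ((89 + 31) - 99)*0 = (120 - 99)*0 = 21*0 = 0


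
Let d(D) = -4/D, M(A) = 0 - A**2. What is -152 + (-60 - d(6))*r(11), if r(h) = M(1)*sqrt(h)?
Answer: -152 + 178*sqrt(11)/3 ≈ 44.786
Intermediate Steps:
M(A) = -A**2
r(h) = -sqrt(h) (r(h) = (-1*1**2)*sqrt(h) = (-1*1)*sqrt(h) = -sqrt(h))
-152 + (-60 - d(6))*r(11) = -152 + (-60 - (-4)/6)*(-sqrt(11)) = -152 + (-60 - 1*(-2/3))*(-sqrt(11)) = -152 + (-60 + 2/3)*(-sqrt(11)) = -152 - (-178)*sqrt(11)/3 = -152 + 178*sqrt(11)/3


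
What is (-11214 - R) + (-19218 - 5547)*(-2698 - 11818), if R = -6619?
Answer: 359484145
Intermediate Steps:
(-11214 - R) + (-19218 - 5547)*(-2698 - 11818) = (-11214 - 1*(-6619)) + (-19218 - 5547)*(-2698 - 11818) = (-11214 + 6619) - 24765*(-14516) = -4595 + 359488740 = 359484145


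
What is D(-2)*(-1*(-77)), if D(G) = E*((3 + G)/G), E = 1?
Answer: -77/2 ≈ -38.500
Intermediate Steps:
D(G) = (3 + G)/G (D(G) = 1*((3 + G)/G) = (3 + G)/G)
D(-2)*(-1*(-77)) = ((3 - 2)/(-2))*(-1*(-77)) = -1/2*1*77 = -1/2*77 = -77/2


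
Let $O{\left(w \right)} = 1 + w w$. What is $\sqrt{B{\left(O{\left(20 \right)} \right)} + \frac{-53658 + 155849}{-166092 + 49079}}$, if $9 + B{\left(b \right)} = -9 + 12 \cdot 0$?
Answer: $\frac{5 i \sqrt{10336577381}}{117013} \approx 4.3443 i$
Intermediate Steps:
$O{\left(w \right)} = 1 + w^{2}$
$B{\left(b \right)} = -18$ ($B{\left(b \right)} = -9 + \left(-9 + 12 \cdot 0\right) = -9 + \left(-9 + 0\right) = -9 - 9 = -18$)
$\sqrt{B{\left(O{\left(20 \right)} \right)} + \frac{-53658 + 155849}{-166092 + 49079}} = \sqrt{-18 + \frac{-53658 + 155849}{-166092 + 49079}} = \sqrt{-18 + \frac{102191}{-117013}} = \sqrt{-18 + 102191 \left(- \frac{1}{117013}\right)} = \sqrt{-18 - \frac{102191}{117013}} = \sqrt{- \frac{2208425}{117013}} = \frac{5 i \sqrt{10336577381}}{117013}$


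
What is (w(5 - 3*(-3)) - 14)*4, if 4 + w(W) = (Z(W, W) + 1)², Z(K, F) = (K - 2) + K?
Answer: 2844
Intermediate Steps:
Z(K, F) = -2 + 2*K (Z(K, F) = (-2 + K) + K = -2 + 2*K)
w(W) = -4 + (-1 + 2*W)² (w(W) = -4 + ((-2 + 2*W) + 1)² = -4 + (-1 + 2*W)²)
(w(5 - 3*(-3)) - 14)*4 = ((-4 + (-1 + 2*(5 - 3*(-3)))²) - 14)*4 = ((-4 + (-1 + 2*(5 + 9))²) - 14)*4 = ((-4 + (-1 + 2*14)²) - 14)*4 = ((-4 + (-1 + 28)²) - 14)*4 = ((-4 + 27²) - 14)*4 = ((-4 + 729) - 14)*4 = (725 - 14)*4 = 711*4 = 2844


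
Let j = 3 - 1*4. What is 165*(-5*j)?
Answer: 825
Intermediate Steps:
j = -1 (j = 3 - 4 = -1)
165*(-5*j) = 165*(-5*(-1)) = 165*5 = 825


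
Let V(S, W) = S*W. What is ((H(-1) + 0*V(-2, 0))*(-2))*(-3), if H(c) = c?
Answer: -6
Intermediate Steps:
((H(-1) + 0*V(-2, 0))*(-2))*(-3) = ((-1 + 0*(-2*0))*(-2))*(-3) = ((-1 + 0*0)*(-2))*(-3) = ((-1 + 0)*(-2))*(-3) = -1*(-2)*(-3) = 2*(-3) = -6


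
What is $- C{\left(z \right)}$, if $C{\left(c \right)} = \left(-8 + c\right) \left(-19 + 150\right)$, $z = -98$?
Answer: $13886$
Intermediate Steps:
$C{\left(c \right)} = -1048 + 131 c$ ($C{\left(c \right)} = \left(-8 + c\right) 131 = -1048 + 131 c$)
$- C{\left(z \right)} = - (-1048 + 131 \left(-98\right)) = - (-1048 - 12838) = \left(-1\right) \left(-13886\right) = 13886$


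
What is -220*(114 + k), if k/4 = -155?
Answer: 111320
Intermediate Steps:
k = -620 (k = 4*(-155) = -620)
-220*(114 + k) = -220*(114 - 620) = -220*(-506) = 111320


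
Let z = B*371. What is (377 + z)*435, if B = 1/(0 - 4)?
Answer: 494595/4 ≈ 1.2365e+5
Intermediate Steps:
B = -¼ (B = 1/(-4) = -¼ ≈ -0.25000)
z = -371/4 (z = -¼*371 = -371/4 ≈ -92.750)
(377 + z)*435 = (377 - 371/4)*435 = (1137/4)*435 = 494595/4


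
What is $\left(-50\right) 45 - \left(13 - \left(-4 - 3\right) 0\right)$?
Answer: $-2263$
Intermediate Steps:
$\left(-50\right) 45 - \left(13 - \left(-4 - 3\right) 0\right) = -2250 - 13 = -2263$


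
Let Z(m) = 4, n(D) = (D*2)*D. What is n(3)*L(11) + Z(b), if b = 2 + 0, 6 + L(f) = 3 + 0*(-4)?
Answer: -50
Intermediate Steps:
n(D) = 2*D² (n(D) = (2*D)*D = 2*D²)
L(f) = -3 (L(f) = -6 + (3 + 0*(-4)) = -6 + (3 + 0) = -6 + 3 = -3)
b = 2
n(3)*L(11) + Z(b) = (2*3²)*(-3) + 4 = (2*9)*(-3) + 4 = 18*(-3) + 4 = -54 + 4 = -50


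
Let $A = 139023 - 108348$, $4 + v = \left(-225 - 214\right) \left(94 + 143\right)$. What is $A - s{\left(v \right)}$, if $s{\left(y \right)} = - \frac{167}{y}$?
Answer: $\frac{3191641558}{104047} \approx 30675.0$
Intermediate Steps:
$v = -104047$ ($v = -4 + \left(-225 - 214\right) \left(94 + 143\right) = -4 - 104043 = -104047$)
$A = 30675$ ($A = 139023 - 108348 = 30675$)
$A - s{\left(v \right)} = 30675 - - \frac{167}{-104047} = 30675 - \left(-167\right) \left(- \frac{1}{104047}\right) = 30675 - \frac{167}{104047} = \frac{3191641558}{104047}$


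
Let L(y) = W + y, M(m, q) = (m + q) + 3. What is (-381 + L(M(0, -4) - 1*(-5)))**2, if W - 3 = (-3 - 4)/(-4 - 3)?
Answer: 139129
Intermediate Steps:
M(m, q) = 3 + m + q
W = 4 (W = 3 + (-3 - 4)/(-4 - 3) = 3 - 7/(-7) = 3 - 7*(-1/7) = 3 + 1 = 4)
L(y) = 4 + y
(-381 + L(M(0, -4) - 1*(-5)))**2 = (-381 + (4 + ((3 + 0 - 4) - 1*(-5))))**2 = (-381 + (4 + (-1 + 5)))**2 = (-381 + (4 + 4))**2 = (-381 + 8)**2 = (-373)**2 = 139129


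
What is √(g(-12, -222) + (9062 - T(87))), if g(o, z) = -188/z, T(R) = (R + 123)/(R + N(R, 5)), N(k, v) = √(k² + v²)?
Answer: √(9712122822 + 111663336*√7594)/(111*√(87 + √7594)) ≈ 95.193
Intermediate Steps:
T(R) = (123 + R)/(R + √(25 + R²)) (T(R) = (R + 123)/(R + √(R² + 5²)) = (123 + R)/(R + √(R² + 25)) = (123 + R)/(R + √(25 + R²)))
√(g(-12, -222) + (9062 - T(87))) = √(-188/(-222) + (9062 - (123 + 87)/(87 + √(25 + 87²)))) = √(-188*(-1/222) + (9062 - 210/(87 + √(25 + 7569)))) = √(94/111 + (9062 - 210/(87 + √7594))) = √(1005976/111 - 210/(87 + √7594))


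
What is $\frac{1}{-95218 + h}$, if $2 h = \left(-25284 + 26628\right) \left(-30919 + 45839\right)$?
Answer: $\frac{1}{9931022} \approx 1.0069 \cdot 10^{-7}$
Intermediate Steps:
$h = 10026240$ ($h = \frac{\left(-25284 + 26628\right) \left(-30919 + 45839\right)}{2} = \frac{1344 \cdot 14920}{2} = \frac{1}{2} \cdot 20052480 = 10026240$)
$\frac{1}{-95218 + h} = \frac{1}{-95218 + 10026240} = \frac{1}{9931022}$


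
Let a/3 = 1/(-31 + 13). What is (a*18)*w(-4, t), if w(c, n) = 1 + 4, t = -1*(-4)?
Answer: -15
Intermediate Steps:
t = 4
a = -⅙ (a = 3/(-31 + 13) = 3/(-18) = 3*(-1/18) = -⅙ ≈ -0.16667)
w(c, n) = 5
(a*18)*w(-4, t) = -⅙*18*5 = -3*5 = -15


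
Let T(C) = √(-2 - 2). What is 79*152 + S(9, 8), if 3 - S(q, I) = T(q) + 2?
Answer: 12009 - 2*I ≈ 12009.0 - 2.0*I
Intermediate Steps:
T(C) = 2*I (T(C) = √(-4) = 2*I)
S(q, I) = 1 - 2*I (S(q, I) = 3 - (2*I + 2) = 3 - (2 + 2*I) = 3 + (-2 - 2*I) = 1 - 2*I)
79*152 + S(9, 8) = 79*152 + (1 - 2*I) = 12008 + (1 - 2*I) = 12009 - 2*I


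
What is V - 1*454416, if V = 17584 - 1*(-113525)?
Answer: -323307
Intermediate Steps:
V = 131109 (V = 17584 + 113525 = 131109)
V - 1*454416 = 131109 - 1*454416 = 131109 - 454416 = -323307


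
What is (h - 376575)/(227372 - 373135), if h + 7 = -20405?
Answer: 396987/145763 ≈ 2.7235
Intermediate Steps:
h = -20412 (h = -7 - 20405 = -20412)
(h - 376575)/(227372 - 373135) = (-20412 - 376575)/(227372 - 373135) = -396987/(-145763) = -396987*(-1/145763) = 396987/145763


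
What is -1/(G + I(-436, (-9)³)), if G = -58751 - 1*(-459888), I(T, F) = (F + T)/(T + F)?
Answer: -1/401138 ≈ -2.4929e-6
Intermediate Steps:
I(T, F) = 1 (I(T, F) = (F + T)/(F + T) = 1)
G = 401137 (G = -58751 + 459888 = 401137)
-1/(G + I(-436, (-9)³)) = -1/(401137 + 1) = -1/401138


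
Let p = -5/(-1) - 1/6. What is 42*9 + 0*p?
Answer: 378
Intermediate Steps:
p = 29/6 (p = -5*(-1) - 1*1/6 = 5 - 1/6 = 29/6 ≈ 4.8333)
42*9 + 0*p = 42*9 + 0*(29/6) = 378 + 0 = 378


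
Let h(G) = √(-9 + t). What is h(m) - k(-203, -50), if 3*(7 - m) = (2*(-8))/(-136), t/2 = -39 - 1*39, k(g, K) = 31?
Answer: -31 + I*√165 ≈ -31.0 + 12.845*I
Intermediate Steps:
t = -156 (t = 2*(-39 - 1*39) = 2*(-39 - 39) = 2*(-78) = -156)
m = 355/51 (m = 7 - 2*(-8)/(3*(-136)) = 7 - (-16)*(-1)/(3*136) = 7 - ⅓*2/17 = 7 - 2/51 = 355/51 ≈ 6.9608)
h(G) = I*√165 (h(G) = √(-9 - 156) = √(-165) = I*√165)
h(m) - k(-203, -50) = I*√165 - 1*31 = I*√165 - 31 = -31 + I*√165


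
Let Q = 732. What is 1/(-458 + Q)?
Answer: 1/274 ≈ 0.0036496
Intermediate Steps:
1/(-458 + Q) = 1/(-458 + 732) = 1/274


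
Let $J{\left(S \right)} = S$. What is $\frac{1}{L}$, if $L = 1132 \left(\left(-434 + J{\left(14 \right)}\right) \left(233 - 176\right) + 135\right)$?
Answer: $- \frac{1}{26947260} \approx -3.711 \cdot 10^{-8}$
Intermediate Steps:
$L = -26947260$ ($L = 1132 \left(\left(-434 + 14\right) \left(233 - 176\right) + 135\right) = 1132 \left(- 420 \left(233 + \left(-317 + 141\right)\right) + 135\right) = 1132 \left(- 420 \left(233 - 176\right) + 135\right) = 1132 \left(\left(-420\right) 57 + 135\right) = 1132 \left(-23940 + 135\right) = 1132 \left(-23805\right) = -26947260$)
$\frac{1}{L} = \frac{1}{-26947260} = - \frac{1}{26947260}$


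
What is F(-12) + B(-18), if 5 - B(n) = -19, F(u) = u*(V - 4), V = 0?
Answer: 72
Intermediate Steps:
F(u) = -4*u (F(u) = u*(0 - 4) = u*(-4) = -4*u)
B(n) = 24 (B(n) = 5 - 1*(-19) = 5 + 19 = 24)
F(-12) + B(-18) = -4*(-12) + 24 = 48 + 24 = 72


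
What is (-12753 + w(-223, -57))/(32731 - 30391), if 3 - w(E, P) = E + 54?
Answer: -12581/2340 ≈ -5.3765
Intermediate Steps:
w(E, P) = -51 - E (w(E, P) = 3 - (E + 54) = 3 - (54 + E) = 3 + (-54 - E) = -51 - E)
(-12753 + w(-223, -57))/(32731 - 30391) = (-12753 + (-51 - 1*(-223)))/(32731 - 30391) = (-12753 + (-51 + 223))/2340 = (-12753 + 172)*(1/2340) = -12581*1/2340 = -12581/2340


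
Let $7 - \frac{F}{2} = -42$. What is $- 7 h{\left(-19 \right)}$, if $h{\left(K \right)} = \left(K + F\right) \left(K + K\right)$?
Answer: $21014$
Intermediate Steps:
$F = 98$ ($F = 14 - -84 = 14 + 84 = 98$)
$h{\left(K \right)} = 2 K \left(98 + K\right)$ ($h{\left(K \right)} = \left(K + 98\right) \left(K + K\right) = \left(98 + K\right) 2 K = 2 K \left(98 + K\right)$)
$- 7 h{\left(-19 \right)} = - 7 \cdot 2 \left(-19\right) \left(98 - 19\right) = - 7 \cdot 2 \left(-19\right) 79 = \left(-7\right) \left(-3002\right) = 21014$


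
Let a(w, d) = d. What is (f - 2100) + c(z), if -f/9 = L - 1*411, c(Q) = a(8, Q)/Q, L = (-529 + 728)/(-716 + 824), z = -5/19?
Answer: 19001/12 ≈ 1583.4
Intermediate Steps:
z = -5/19 (z = -5*1/19 = -5/19 ≈ -0.26316)
L = 199/108 ≈ 1.8426
c(Q) = 1 (c(Q) = Q/Q = 1)
f = 44189/12 (f = -9*(199/108 - 1*411) = -9*(199/108 - 411) = -9*(-44189/108) = 44189/12 ≈ 3682.4)
(f - 2100) + c(z) = (44189/12 - 2100) + 1 = 18989/12 + 1 = 19001/12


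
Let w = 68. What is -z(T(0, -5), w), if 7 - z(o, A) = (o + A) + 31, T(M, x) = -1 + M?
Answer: 91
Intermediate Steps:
z(o, A) = -24 - A - o (z(o, A) = 7 - ((o + A) + 31) = 7 - ((A + o) + 31) = 7 - (31 + A + o) = 7 + (-31 - A - o) = -24 - A - o)
-z(T(0, -5), w) = -(-24 - 1*68 - (-1 + 0)) = -(-24 - 68 - 1*(-1)) = -(-24 - 68 + 1) = -1*(-91) = 91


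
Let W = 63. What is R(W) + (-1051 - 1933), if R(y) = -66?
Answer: -3050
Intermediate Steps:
R(W) + (-1051 - 1933) = -66 + (-1051 - 1933) = -66 - 2984 = -3050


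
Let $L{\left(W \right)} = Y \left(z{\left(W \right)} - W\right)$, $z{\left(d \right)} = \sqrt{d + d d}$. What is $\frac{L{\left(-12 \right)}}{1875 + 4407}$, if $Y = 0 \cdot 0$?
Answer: $0$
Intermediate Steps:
$z{\left(d \right)} = \sqrt{d + d^{2}}$
$Y = 0$
$L{\left(W \right)} = 0$ ($L{\left(W \right)} = 0 \left(\sqrt{W \left(1 + W\right)} - W\right) = 0$)
$\frac{L{\left(-12 \right)}}{1875 + 4407} = \frac{0}{1875 + 4407} = \frac{0}{6282} = 0 \cdot \frac{1}{6282} = 0$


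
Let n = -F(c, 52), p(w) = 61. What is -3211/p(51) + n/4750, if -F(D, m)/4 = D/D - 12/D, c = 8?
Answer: -7626186/144875 ≈ -52.640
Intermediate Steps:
F(D, m) = -4 + 48/D (F(D, m) = -4*(D/D - 12/D) = -4*(1 - 12/D) = -4 + 48/D)
n = -2 (n = -(-4 + 48/8) = -(-4 + 48*(⅛)) = -(-4 + 6) = -1*2 = -2)
-3211/p(51) + n/4750 = -3211/61 - 2/4750 = -3211*1/61 - 2*1/4750 = -3211/61 - 1/2375 = -7626186/144875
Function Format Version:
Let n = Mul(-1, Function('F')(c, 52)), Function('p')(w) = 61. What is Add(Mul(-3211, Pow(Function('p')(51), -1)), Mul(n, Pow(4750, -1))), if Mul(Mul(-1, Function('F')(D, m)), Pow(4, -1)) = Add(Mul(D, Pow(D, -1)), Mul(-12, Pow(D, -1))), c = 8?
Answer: Rational(-7626186, 144875) ≈ -52.640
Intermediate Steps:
Function('F')(D, m) = Add(-4, Mul(48, Pow(D, -1))) (Function('F')(D, m) = Mul(-4, Add(Mul(D, Pow(D, -1)), Mul(-12, Pow(D, -1)))) = Mul(-4, Add(1, Mul(-12, Pow(D, -1)))) = Add(-4, Mul(48, Pow(D, -1))))
n = -2 (n = Mul(-1, Add(-4, Mul(48, Pow(8, -1)))) = Mul(-1, Add(-4, Mul(48, Rational(1, 8)))) = Mul(-1, Add(-4, 6)) = Mul(-1, 2) = -2)
Add(Mul(-3211, Pow(Function('p')(51), -1)), Mul(n, Pow(4750, -1))) = Add(Mul(-3211, Pow(61, -1)), Mul(-2, Pow(4750, -1))) = Add(Mul(-3211, Rational(1, 61)), Mul(-2, Rational(1, 4750))) = Add(Rational(-3211, 61), Rational(-1, 2375)) = Rational(-7626186, 144875)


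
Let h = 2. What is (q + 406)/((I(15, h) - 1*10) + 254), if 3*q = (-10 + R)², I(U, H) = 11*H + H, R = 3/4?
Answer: 20857/12864 ≈ 1.6213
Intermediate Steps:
R = ¾ (R = 3*(¼) = ¾ ≈ 0.75000)
I(U, H) = 12*H
q = 1369/48 (q = (-10 + ¾)²/3 = (-37/4)²/3 = (⅓)*(1369/16) = 1369/48 ≈ 28.521)
(q + 406)/((I(15, h) - 1*10) + 254) = (1369/48 + 406)/((12*2 - 1*10) + 254) = 20857/(48*((24 - 10) + 254)) = 20857/(48*(14 + 254)) = (20857/48)/268 = (20857/48)*(1/268) = 20857/12864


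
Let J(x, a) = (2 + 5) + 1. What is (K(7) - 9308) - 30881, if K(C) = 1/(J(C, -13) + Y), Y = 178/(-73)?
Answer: -16316661/406 ≈ -40189.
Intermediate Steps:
Y = -178/73 (Y = 178*(-1/73) = -178/73 ≈ -2.4384)
J(x, a) = 8 (J(x, a) = 7 + 1 = 8)
K(C) = 73/406 (K(C) = 1/(8 - 178/73) = 1/(406/73) = 73/406)
(K(7) - 9308) - 30881 = (73/406 - 9308) - 30881 = -3778975/406 - 30881 = -16316661/406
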